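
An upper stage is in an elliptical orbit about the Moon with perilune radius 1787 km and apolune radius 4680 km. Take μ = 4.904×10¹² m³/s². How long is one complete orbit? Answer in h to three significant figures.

T ≈ 4.58 h

Semi-major axis a = (r_p + r_a)/2 = (1787.0 + 4680.0)/2 = 3233.5 km = 3.234×10⁶ m.
By Kepler's third law T = 2π√(a³/μ) = 2π × 2.626×10³ = 1.650×10⁴ s.
= 4.583 h.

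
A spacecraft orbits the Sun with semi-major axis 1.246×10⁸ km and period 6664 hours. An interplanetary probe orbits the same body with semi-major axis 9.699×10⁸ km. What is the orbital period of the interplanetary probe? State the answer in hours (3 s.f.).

T₂ ≈ 1.45×10⁵ hours

Kepler's third law: T² ∝ a³, so T₂ = T₁ (a₂/a₁)^(3/2).
a₂/a₁ = 7.784, (a₂/a₁)^(3/2) = 21.72.
T₂ = 6664 × 21.72 = 1.447×10⁵ hours.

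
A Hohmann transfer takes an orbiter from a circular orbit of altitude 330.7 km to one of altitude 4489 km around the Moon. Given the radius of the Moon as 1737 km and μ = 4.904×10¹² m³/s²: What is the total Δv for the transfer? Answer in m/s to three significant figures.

Δv_total ≈ 608 m/s

r₁ = 1737 + 330.7 = 2067.7 km = 2.0677×10⁶ m.
r₂ = 1737 + 4489 = 6226.0 km = 6.2260×10⁶ m.
Transfer ellipse a_t = (r₁ + r₂)/2 = 4.147×10⁶ m.
At r₁: circular v_c1 = √(μ/r₁) = 1540 m/s; transfer-perilune v_p = √[μ(2/r₁ − 1/a_t)] = 1887 m/s.
Δv₁ = v_p − v_c1 = 347.0 m/s.
At r₂: circular v_c2 = √(μ/r₂) = 887.5 m/s; transfer-apolune v_a = √[μ(2/r₂ − 1/a_t)] = 626.7 m/s.
Δv₂ = v_c2 − v_a = 260.8 m/s.
Total Δv = Δv₁ + Δv₂ = 607.8 m/s.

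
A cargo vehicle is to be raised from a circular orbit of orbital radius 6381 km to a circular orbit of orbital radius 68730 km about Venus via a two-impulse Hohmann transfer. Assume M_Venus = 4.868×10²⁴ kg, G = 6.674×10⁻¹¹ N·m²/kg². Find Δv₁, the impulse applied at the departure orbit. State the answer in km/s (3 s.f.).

μ = GM = 6.674×10⁻¹¹ × 4.868×10²⁴ = 3.249×10¹⁴ m³/s².
r₁ = 6381 km = 6.381×10⁶ m.
r₂ = 68730 km = 6.873×10⁷ m.
Transfer ellipse a_t = (r₁ + r₂)/2 = 3.756×10⁷ m.
At r₁: circular v_c1 = √(μ/r₁) = 7135 m/s; transfer-periapsis v_p = √[μ(2/r₁ − 1/a_t)] = 9653 m/s.
Δv₁ = v_p − v_c1 = 2517 m/s.
= 2.517 km/s.

Δv ≈ 2.52 km/s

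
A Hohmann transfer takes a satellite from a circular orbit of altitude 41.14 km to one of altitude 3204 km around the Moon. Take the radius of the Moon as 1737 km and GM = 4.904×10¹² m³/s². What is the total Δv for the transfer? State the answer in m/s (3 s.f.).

r₁ = 1737 + 41.14 = 1778.1 km = 1.7781×10⁶ m.
r₂ = 1737 + 3204 = 4941.0 km = 4.9410×10⁶ m.
Transfer ellipse a_t = (r₁ + r₂)/2 = 3.360×10⁶ m.
At r₁: circular v_c1 = √(μ/r₁) = 1661 m/s; transfer-perilune v_p = √[μ(2/r₁ − 1/a_t)] = 2014 m/s.
Δv₁ = v_p − v_c1 = 353.3 m/s.
At r₂: circular v_c2 = √(μ/r₂) = 996.2 m/s; transfer-apolune v_a = √[μ(2/r₂ − 1/a_t)] = 724.8 m/s.
Δv₂ = v_c2 − v_a = 271.5 m/s.
Total Δv = Δv₁ + Δv₂ = 624.8 m/s.

Δv_total ≈ 625 m/s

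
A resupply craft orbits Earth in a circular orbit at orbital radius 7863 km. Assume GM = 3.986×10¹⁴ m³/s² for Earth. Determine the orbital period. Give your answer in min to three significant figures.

r = 7863 km = 7.863×10⁶ m.
Kepler's third law: T = 2π√(r³/μ) = 2π√((7.863×10⁶)³ / 3.986×10¹⁴).
r³/μ = 1.220×10⁶ s², so T = 2π × 1.104×10³ = 6.939×10³ s.
Converting: 6.939×10³ s ÷ 60.00 = 115.6 min.

T ≈ 116 min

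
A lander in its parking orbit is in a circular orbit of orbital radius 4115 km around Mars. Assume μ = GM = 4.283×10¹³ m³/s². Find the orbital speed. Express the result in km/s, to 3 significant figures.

v ≈ 3.23 km/s

r = 4115 km = 4.115×10⁶ m.
For a circular orbit v = √(μ/r) = √(4.283×10¹³ / 4.115×10⁶) = √(1.041×10⁷) = 3226 m/s.
That is 3.226 km/s.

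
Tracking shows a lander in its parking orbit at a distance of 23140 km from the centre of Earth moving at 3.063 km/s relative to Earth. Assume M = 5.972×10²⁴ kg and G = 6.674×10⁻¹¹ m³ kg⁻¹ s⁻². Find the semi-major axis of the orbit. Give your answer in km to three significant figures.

a ≈ 15900 km

μ = GM = 6.674×10⁻¹¹ × 5.972×10²⁴ = 3.986×10¹⁴ m³/s².
r = 2.314×10⁷ m.
Vis-viva rearranged: 1/a = 2/r − v²/μ = 8.643×10⁻⁸ − 2.354×10⁻⁸ = 6.289×10⁻⁸ m⁻¹.
a = 1.590×10⁷ m = 15900 km.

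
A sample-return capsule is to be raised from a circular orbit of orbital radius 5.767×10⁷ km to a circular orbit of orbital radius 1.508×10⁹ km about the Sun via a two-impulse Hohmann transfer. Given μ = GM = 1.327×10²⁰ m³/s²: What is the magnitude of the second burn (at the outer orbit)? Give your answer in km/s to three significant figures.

r₁ = 5.767×10⁷ km = 5.767×10¹⁰ m.
r₂ = 1.508×10⁹ km = 1.508×10¹² m.
Transfer ellipse a_t = (r₁ + r₂)/2 = 7.828×10¹¹ m.
At r₁: circular v_c1 = √(μ/r₁) = 47970 m/s; transfer-perihelion v_p = √[μ(2/r₁ − 1/a_t)] = 66580 m/s.
At r₂: circular v_c2 = √(μ/r₂) = 9381 m/s; transfer-aphelion v_a = √[μ(2/r₂ − 1/a_t)] = 2546 m/s.
Δv₂ = v_c2 − v_a = 6835 m/s.
= 6.835 km/s.

Δv ≈ 6.83 km/s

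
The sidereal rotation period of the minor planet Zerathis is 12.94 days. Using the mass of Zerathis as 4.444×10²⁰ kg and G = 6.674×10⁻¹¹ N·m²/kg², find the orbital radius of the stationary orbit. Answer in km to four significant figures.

μ = GM = 6.674×10⁻¹¹ × 4.444×10²⁰ = 2.966×10¹⁰ m³/s².
T = 12.94 days = 1.118×10⁶ s.
A synchronous orbit has period T, so by Kepler's third law a = (μT²/4π²)^(1/3).
μT²/4π² = 2.966×10¹⁰ × (1.118×10⁶)² / 39.48 = 9.391×10²⁰ m³.
a = 9.793×10⁶ m = 9792.6 km.

r_sync ≈ 9793 km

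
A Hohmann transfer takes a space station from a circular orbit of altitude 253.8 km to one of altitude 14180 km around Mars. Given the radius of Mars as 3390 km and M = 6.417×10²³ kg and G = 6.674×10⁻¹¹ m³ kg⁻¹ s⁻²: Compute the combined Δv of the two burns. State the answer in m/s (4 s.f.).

Δv_total ≈ 1630 m/s

μ = GM = 6.674×10⁻¹¹ × 6.417×10²³ = 4.283×10¹³ m³/s².
r₁ = 3390 + 253.8 = 3643.8 km = 3.6438×10⁶ m.
r₂ = 3390 + 14180 = 17570 km = 1.7570×10⁷ m.
Transfer ellipse a_t = (r₁ + r₂)/2 = 1.061×10⁷ m.
At r₁: circular v_c1 = √(μ/r₁) = 3428 m/s; transfer-periapsis v_p = √[μ(2/r₁ − 1/a_t)] = 4412 m/s.
Δv₁ = v_p − v_c1 = 984.1 m/s.
At r₂: circular v_c2 = √(μ/r₂) = 1561 m/s; transfer-apoapsis v_a = √[μ(2/r₂ − 1/a_t)] = 915.1 m/s.
Δv₂ = v_c2 − v_a = 646.2 m/s.
Total Δv = Δv₁ + Δv₂ = 1630 m/s.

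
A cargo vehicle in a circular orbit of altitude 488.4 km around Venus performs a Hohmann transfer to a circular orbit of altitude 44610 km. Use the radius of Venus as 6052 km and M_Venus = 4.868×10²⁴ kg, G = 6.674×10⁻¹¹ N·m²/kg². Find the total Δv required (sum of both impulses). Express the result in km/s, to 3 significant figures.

Δv_total ≈ 3.65 km/s

μ = GM = 6.674×10⁻¹¹ × 4.868×10²⁴ = 3.249×10¹⁴ m³/s².
r₁ = 6052 + 488.4 = 6540.4 km = 6.5404×10⁶ m.
r₂ = 6052 + 44610 = 50662 km = 5.0662×10⁷ m.
Transfer ellipse a_t = (r₁ + r₂)/2 = 2.860×10⁷ m.
At r₁: circular v_c1 = √(μ/r₁) = 7048 m/s; transfer-periapsis v_p = √[μ(2/r₁ − 1/a_t)] = 9380 m/s.
Δv₁ = v_p − v_c1 = 2332 m/s.
At r₂: circular v_c2 = √(μ/r₂) = 2532 m/s; transfer-apoapsis v_a = √[μ(2/r₂ − 1/a_t)] = 1211 m/s.
Δv₂ = v_c2 − v_a = 1321 m/s.
Total Δv = Δv₁ + Δv₂ = 3654 m/s = 3.654 km/s.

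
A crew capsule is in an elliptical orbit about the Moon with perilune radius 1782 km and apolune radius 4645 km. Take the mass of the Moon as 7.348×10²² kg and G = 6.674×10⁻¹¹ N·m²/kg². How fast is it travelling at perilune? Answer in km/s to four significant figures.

v ≈ 1.994 km/s

μ = GM = 6.674×10⁻¹¹ × 7.348×10²² = 4.904×10¹² m³/s².
Semi-major axis a = (r_p + r_a)/2 = 3213.5 km = 3.214×10⁶ m.
Vis-viva: v² = μ(2/r − 1/a) = 4.904×10¹² × (1.122×10⁻⁶ − 3.112×10⁻⁷) = 3.978×10⁶ m²/s².
v = 1994 m/s = 1.994 km/s.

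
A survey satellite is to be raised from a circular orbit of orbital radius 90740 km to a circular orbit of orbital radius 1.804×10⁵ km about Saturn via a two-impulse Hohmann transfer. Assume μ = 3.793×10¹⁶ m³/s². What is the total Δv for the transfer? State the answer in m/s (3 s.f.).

Δv_total ≈ 5780 m/s

r₁ = 90740 km = 9.074×10⁷ m.
r₂ = 1.804×10⁵ km = 1.804×10⁸ m.
Transfer ellipse a_t = (r₁ + r₂)/2 = 1.356×10⁸ m.
At r₁: circular v_c1 = √(μ/r₁) = 20450 m/s; transfer-perikrone v_p = √[μ(2/r₁ − 1/a_t)] = 23580 m/s.
Δv₁ = v_p − v_c1 = 3139 m/s.
At r₂: circular v_c2 = √(μ/r₂) = 14500 m/s; transfer-apokrone v_a = √[μ(2/r₂ − 1/a_t)] = 11860 m/s.
Δv₂ = v_c2 − v_a = 2637 m/s.
Total Δv = Δv₁ + Δv₂ = 5777 m/s.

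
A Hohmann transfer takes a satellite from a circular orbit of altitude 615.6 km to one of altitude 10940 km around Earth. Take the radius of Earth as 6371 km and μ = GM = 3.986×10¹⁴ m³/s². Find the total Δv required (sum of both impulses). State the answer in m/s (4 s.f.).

Δv_total ≈ 2623 m/s

r₁ = 6371 + 615.6 = 6986.6 km = 6.9866×10⁶ m.
r₂ = 6371 + 10940 = 17311 km = 1.7311×10⁷ m.
Transfer ellipse a_t = (r₁ + r₂)/2 = 1.215×10⁷ m.
At r₁: circular v_c1 = √(μ/r₁) = 7553 m/s; transfer-perigee v_p = √[μ(2/r₁ − 1/a_t)] = 9016 m/s.
Δv₁ = v_p − v_c1 = 1463 m/s.
At r₂: circular v_c2 = √(μ/r₂) = 4799 m/s; transfer-apogee v_a = √[μ(2/r₂ − 1/a_t)] = 3639 m/s.
Δv₂ = v_c2 − v_a = 1160 m/s.
Total Δv = Δv₁ + Δv₂ = 2623 m/s.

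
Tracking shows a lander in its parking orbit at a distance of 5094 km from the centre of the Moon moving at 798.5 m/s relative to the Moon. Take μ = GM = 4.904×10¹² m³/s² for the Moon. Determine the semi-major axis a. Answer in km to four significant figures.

a ≈ 3808 km

r = 5.094×10⁶ m.
Vis-viva rearranged: 1/a = 2/r − v²/μ = 3.926×10⁻⁷ − 1.300×10⁻⁷ = 2.626×10⁻⁷ m⁻¹.
a = 3.808×10⁶ m = 3808.0 km.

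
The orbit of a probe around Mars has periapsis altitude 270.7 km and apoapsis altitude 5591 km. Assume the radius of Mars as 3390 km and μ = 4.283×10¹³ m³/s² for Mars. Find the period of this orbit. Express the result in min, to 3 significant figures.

T ≈ 254 min

r_p = 3390 + 270.7 = 3660.7 km = 3.6607×10⁶ m.
r_a = 3390 + 5591 = 8981.0 km = 8.9810×10⁶ m.
Semi-major axis a = (r_p + r_a)/2 = (3660.7 + 8981.0)/2 = 6320.9 km = 6.321×10⁶ m.
By Kepler's third law T = 2π√(a³/μ) = 2π × 2.428×10³ = 1.526×10⁴ s.
= 254.3 min.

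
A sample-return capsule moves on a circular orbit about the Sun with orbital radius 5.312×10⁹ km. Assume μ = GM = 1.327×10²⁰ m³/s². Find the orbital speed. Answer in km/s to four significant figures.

v ≈ 4.998 km/s

r = 5.312×10⁹ km = 5.312×10¹² m.
For a circular orbit v = √(μ/r) = √(1.327×10²⁰ / 5.312×10¹²) = √(2.498×10⁷) = 4998 m/s.
That is 4.998 km/s.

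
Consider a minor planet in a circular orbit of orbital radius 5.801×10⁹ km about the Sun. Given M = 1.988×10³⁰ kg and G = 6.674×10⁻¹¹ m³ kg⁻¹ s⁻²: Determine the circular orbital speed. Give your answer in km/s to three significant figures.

v ≈ 4.78 km/s

μ = GM = 6.674×10⁻¹¹ × 1.988×10³⁰ = 1.327×10²⁰ m³/s².
r = 5.801×10⁹ km = 5.801×10¹² m.
For a circular orbit v = √(μ/r) = √(1.327×10²⁰ / 5.801×10¹²) = √(2.287×10⁷) = 4782 m/s.
That is 4.782 km/s.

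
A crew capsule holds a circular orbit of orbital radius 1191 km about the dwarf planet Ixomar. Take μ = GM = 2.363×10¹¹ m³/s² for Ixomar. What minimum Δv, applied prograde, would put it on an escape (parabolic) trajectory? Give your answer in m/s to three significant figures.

r = 1191 km = 1.191×10⁶ m.
Circular speed v_c = √(μ/r) = 445.4 m/s.
Escape speed v_esc = √(2μ/r) = √2 × v_c = 629.9 m/s.
Δv = v_esc − v_c = 184.5 m/s.

Δv ≈ 185 m/s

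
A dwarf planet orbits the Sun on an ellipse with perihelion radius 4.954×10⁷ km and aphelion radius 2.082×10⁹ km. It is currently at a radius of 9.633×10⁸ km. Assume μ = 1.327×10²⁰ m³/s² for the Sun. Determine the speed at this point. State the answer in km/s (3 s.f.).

v ≈ 12.3 km/s

Semi-major axis a = (r_p + r_a)/2 = 1.0658×10⁹ km = 1.066×10¹² m.
Vis-viva: v² = μ(2/r − 1/a) = 1.327×10²⁰ × (2.076×10⁻¹² − 9.383×10⁻¹³) = 1.510×10⁸ m²/s².
v = 12290 m/s = 12.29 km/s.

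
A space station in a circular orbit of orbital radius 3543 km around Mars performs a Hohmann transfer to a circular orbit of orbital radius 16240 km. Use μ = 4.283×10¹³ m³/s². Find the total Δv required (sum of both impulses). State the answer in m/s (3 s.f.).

r₁ = 3543 km = 3.543×10⁶ m.
r₂ = 16240 km = 1.624×10⁷ m.
Transfer ellipse a_t = (r₁ + r₂)/2 = 9.892×10⁶ m.
At r₁: circular v_c1 = √(μ/r₁) = 3477 m/s; transfer-periapsis v_p = √[μ(2/r₁ − 1/a_t)] = 4455 m/s.
Δv₁ = v_p − v_c1 = 978.2 m/s.
At r₂: circular v_c2 = √(μ/r₂) = 1624 m/s; transfer-apoapsis v_a = √[μ(2/r₂ − 1/a_t)] = 971.9 m/s.
Δv₂ = v_c2 − v_a = 652.1 m/s.
Total Δv = Δv₁ + Δv₂ = 1630 m/s.

Δv_total ≈ 1630 m/s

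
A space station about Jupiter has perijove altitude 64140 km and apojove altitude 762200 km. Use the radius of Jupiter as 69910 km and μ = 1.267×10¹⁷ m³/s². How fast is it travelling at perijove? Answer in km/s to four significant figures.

r_p = 69910 + 64140 = 134050 km = 1.3405×10⁸ m.
r_a = 69910 + 762200 = 832110 km = 8.3211×10⁸ m.
Semi-major axis a = (r_p + r_a)/2 = 4.8308×10⁵ km = 4.831×10⁸ m.
Vis-viva: v² = μ(2/r − 1/a) = 1.267×10¹⁷ × (1.492×10⁻⁸ − 2.070×10⁻⁹) = 1.628×10⁹ m²/s².
v = 40350 m/s = 40.35 km/s.

v ≈ 40.35 km/s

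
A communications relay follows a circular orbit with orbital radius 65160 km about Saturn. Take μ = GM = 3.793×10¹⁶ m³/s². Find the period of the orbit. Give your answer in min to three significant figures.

T ≈ 283 min

r = 65160 km = 6.516×10⁷ m.
Kepler's third law: T = 2π√(r³/μ) = 2π√((6.516×10⁷)³ / 3.793×10¹⁶).
r³/μ = 7.294×10⁶ s², so T = 2π × 2.701×10³ = 1.697×10⁴ s.
Converting: 1.697×10⁴ s ÷ 60.00 = 282.8 min.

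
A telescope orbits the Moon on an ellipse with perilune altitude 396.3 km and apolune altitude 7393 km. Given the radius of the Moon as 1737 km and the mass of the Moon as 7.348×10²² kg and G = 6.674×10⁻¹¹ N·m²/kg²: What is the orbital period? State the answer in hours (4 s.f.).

T ≈ 10.53 hours

μ = GM = 6.674×10⁻¹¹ × 7.348×10²² = 4.904×10¹² m³/s².
r_p = 1737 + 396.3 = 2133.3 km = 2.1333×10⁶ m.
r_a = 1737 + 7393 = 9130.0 km = 9.1300×10⁶ m.
Semi-major axis a = (r_p + r_a)/2 = (2133.3 + 9130.0)/2 = 5631.6 km = 5.632×10⁶ m.
By Kepler's third law T = 2π√(a³/μ) = 2π × 6.035×10³ = 3.792×10⁴ s.
= 10.53 hours.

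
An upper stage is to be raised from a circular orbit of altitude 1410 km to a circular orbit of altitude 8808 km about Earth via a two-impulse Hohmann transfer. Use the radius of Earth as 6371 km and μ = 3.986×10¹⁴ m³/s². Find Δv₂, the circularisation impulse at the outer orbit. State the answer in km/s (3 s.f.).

r₁ = 6371 + 1410 = 7781.0 km = 7.7810×10⁶ m.
r₂ = 6371 + 8808 = 15179 km = 1.5179×10⁷ m.
Transfer ellipse a_t = (r₁ + r₂)/2 = 1.148×10⁷ m.
At r₁: circular v_c1 = √(μ/r₁) = 7157 m/s; transfer-perigee v_p = √[μ(2/r₁ − 1/a_t)] = 8230 m/s.
At r₂: circular v_c2 = √(μ/r₂) = 5124 m/s; transfer-apogee v_a = √[μ(2/r₂ − 1/a_t)] = 4219 m/s.
Δv₂ = v_c2 − v_a = 905.6 m/s.
= 0.9056 km/s.

Δv ≈ 0.906 km/s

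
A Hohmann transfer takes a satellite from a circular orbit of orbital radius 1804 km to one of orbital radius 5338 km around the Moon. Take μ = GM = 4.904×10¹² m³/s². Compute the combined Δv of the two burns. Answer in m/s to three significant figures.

Δv_total ≈ 644 m/s

r₁ = 1804 km = 1.804×10⁶ m.
r₂ = 5338 km = 5.338×10⁶ m.
Transfer ellipse a_t = (r₁ + r₂)/2 = 3.571×10⁶ m.
At r₁: circular v_c1 = √(μ/r₁) = 1649 m/s; transfer-perilune v_p = √[μ(2/r₁ − 1/a_t)] = 2016 m/s.
Δv₁ = v_p − v_c1 = 367.1 m/s.
At r₂: circular v_c2 = √(μ/r₂) = 958.5 m/s; transfer-apolune v_a = √[μ(2/r₂ − 1/a_t)] = 681.3 m/s.
Δv₂ = v_c2 − v_a = 277.2 m/s.
Total Δv = Δv₁ + Δv₂ = 644.3 m/s.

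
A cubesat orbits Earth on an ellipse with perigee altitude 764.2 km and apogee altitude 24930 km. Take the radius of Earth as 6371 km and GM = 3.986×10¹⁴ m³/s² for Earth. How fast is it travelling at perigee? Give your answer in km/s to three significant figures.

r_p = 6371 + 764.2 = 7135.2 km = 7.1352×10⁶ m.
r_a = 6371 + 24930 = 31301 km = 3.1301×10⁷ m.
Semi-major axis a = (r_p + r_a)/2 = 19218 km = 1.922×10⁷ m.
Vis-viva: v² = μ(2/r − 1/a) = 3.986×10¹⁴ × (2.803×10⁻⁷ − 5.203×10⁻⁸) = 9.099×10⁷ m²/s².
v = 9539 m/s = 9.539 km/s.

v ≈ 9.54 km/s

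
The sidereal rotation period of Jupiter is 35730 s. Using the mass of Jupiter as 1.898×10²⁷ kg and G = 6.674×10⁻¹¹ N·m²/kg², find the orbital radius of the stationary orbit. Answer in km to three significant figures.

r_sync ≈ 1.60×10⁵ km

μ = GM = 6.674×10⁻¹¹ × 1.898×10²⁷ = 1.267×10¹⁷ m³/s².
A synchronous orbit has period T, so by Kepler's third law a = (μT²/4π²)^(1/3).
μT²/4π² = 1.267×10¹⁷ × (3.573×10⁴)² / 39.48 = 4.096×10²⁴ m³.
a = 1.600×10⁸ m = 1.6000×10⁵ km.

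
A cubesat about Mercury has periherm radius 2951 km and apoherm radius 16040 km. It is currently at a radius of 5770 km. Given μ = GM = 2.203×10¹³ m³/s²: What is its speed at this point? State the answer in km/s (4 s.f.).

v ≈ 2.306 km/s

Semi-major axis a = (r_p + r_a)/2 = 9495.5 km = 9.496×10⁶ m.
Vis-viva: v² = μ(2/r − 1/a) = 2.203×10¹³ × (3.466×10⁻⁷ − 1.053×10⁻⁷) = 5.316×10⁶ m²/s².
v = 2306 m/s = 2.306 km/s.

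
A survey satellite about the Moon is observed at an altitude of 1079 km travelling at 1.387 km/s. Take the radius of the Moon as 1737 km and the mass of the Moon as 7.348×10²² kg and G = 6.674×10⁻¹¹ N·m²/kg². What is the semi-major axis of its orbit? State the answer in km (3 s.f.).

μ = GM = 6.674×10⁻¹¹ × 7.348×10²² = 4.904×10¹² m³/s².
r = 1737 + 1079 = 2816.0 km = 2.816×10⁶ m.
Vis-viva rearranged: 1/a = 2/r − v²/μ = 7.102×10⁻⁷ − 3.923×10⁻⁷ = 3.179×10⁻⁷ m⁻¹.
a = 3.145×10⁶ m = 3145.2 km.

a ≈ 3150 km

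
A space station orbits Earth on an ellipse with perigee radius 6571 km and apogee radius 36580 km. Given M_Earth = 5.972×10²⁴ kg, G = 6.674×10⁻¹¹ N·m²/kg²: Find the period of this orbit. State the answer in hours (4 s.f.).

T ≈ 8.761 hours

μ = GM = 6.674×10⁻¹¹ × 5.972×10²⁴ = 3.986×10¹⁴ m³/s².
Semi-major axis a = (r_p + r_a)/2 = (6571.0 + 36580)/2 = 21576 km = 2.158×10⁷ m.
By Kepler's third law T = 2π√(a³/μ) = 2π × 5.020×10³ = 3.154×10⁴ s.
= 8.761 hours.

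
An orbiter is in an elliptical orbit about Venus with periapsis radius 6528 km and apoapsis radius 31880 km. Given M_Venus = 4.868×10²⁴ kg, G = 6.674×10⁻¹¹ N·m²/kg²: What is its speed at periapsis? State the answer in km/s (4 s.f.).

μ = GM = 6.674×10⁻¹¹ × 4.868×10²⁴ = 3.249×10¹⁴ m³/s².
Semi-major axis a = (r_p + r_a)/2 = 19204 km = 1.920×10⁷ m.
Vis-viva: v² = μ(2/r − 1/a) = 3.249×10¹⁴ × (3.064×10⁻⁷ − 5.207×10⁻⁸) = 8.262×10⁷ m²/s².
v = 9090 m/s = 9.090 km/s.

v ≈ 9.090 km/s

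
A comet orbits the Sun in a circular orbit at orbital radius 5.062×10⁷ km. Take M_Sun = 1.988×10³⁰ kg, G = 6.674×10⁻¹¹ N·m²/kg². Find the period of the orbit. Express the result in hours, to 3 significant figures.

μ = GM = 6.674×10⁻¹¹ × 1.988×10³⁰ = 1.327×10²⁰ m³/s².
r = 5.062×10⁷ km = 5.062×10¹⁰ m.
Kepler's third law: T = 2π√(r³/μ) = 2π√((5.062×10¹⁰)³ / 1.327×10²⁰).
r³/μ = 9.776×10¹¹ s², so T = 2π × 9.887×10⁵ = 6.212×10⁶ s.
Converting: 6.212×10⁶ s ÷ 3600 = 1726 hours.

T ≈ 1730 hours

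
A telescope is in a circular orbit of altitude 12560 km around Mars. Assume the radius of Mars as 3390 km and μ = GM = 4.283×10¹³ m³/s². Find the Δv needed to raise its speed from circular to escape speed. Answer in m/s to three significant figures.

Δv ≈ 679 m/s

r = 3390 + 12560 = 15950 km = 1.5950×10⁷ m.
Circular speed v_c = √(μ/r) = 1639 m/s.
Escape speed v_esc = √(2μ/r) = √2 × v_c = 2317 m/s.
Δv = v_esc − v_c = 678.8 m/s.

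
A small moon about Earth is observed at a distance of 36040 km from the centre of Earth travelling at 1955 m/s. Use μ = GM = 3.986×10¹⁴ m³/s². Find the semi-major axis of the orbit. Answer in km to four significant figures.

a ≈ 21780 km

r = 3.604×10⁷ m.
Specific orbital energy ε = v²/2 − μ/r = (1955)²/2 − 3.986×10¹⁴/3.604×10⁷ = -9.149×10⁶ J/kg.
Since ε = −μ/(2a), a = −μ/(2ε) = 2.178×10⁷ m = 21784 km.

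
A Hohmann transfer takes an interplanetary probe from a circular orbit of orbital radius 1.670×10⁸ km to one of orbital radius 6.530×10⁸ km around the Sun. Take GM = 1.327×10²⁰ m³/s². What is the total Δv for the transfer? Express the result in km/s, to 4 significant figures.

r₁ = 1.670×10⁸ km = 1.670×10¹¹ m.
r₂ = 6.530×10⁸ km = 6.530×10¹¹ m.
Transfer ellipse a_t = (r₁ + r₂)/2 = 4.100×10¹¹ m.
At r₁: circular v_c1 = √(μ/r₁) = 28190 m/s; transfer-perihelion v_p = √[μ(2/r₁ − 1/a_t)] = 35570 m/s.
Δv₁ = v_p − v_c1 = 7386 m/s.
At r₂: circular v_c2 = √(μ/r₂) = 14260 m/s; transfer-aphelion v_a = √[μ(2/r₂ − 1/a_t)] = 9098 m/s.
Δv₂ = v_c2 − v_a = 5157 m/s.
Total Δv = Δv₁ + Δv₂ = 12540 m/s = 12.54 km/s.

Δv_total ≈ 12.54 km/s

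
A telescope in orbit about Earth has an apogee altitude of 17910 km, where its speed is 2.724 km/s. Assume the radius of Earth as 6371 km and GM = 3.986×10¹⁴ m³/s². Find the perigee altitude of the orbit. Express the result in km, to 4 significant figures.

r_a = 6371 + 17910 = 24281 km = 2.428×10⁷ m.
Specific energy ε = v²/2 − μ/r = -1.271×10⁷ J/kg, so a = −μ/(2ε) = 1.569×10⁷ m.
The apsides satisfy r_p + r_a = 2a, so the perigee radius is 2a − r_a = 7.090×10⁶ m = 7089.9 km.
Perigee altitude = 7089.9 − 6371 = 718.91 km.

perigee altitude ≈ 718.9 km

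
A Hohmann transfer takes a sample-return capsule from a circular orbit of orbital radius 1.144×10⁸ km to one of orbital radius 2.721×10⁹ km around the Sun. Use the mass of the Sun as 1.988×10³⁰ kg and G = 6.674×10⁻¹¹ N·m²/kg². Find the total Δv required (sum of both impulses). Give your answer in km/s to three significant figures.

μ = GM = 6.674×10⁻¹¹ × 1.988×10³⁰ = 1.327×10²⁰ m³/s².
r₁ = 1.144×10⁸ km = 1.144×10¹¹ m.
r₂ = 2.721×10⁹ km = 2.721×10¹² m.
Transfer ellipse a_t = (r₁ + r₂)/2 = 1.418×10¹² m.
At r₁: circular v_c1 = √(μ/r₁) = 34060 m/s; transfer-perihelion v_p = √[μ(2/r₁ − 1/a_t)] = 47180 m/s.
Δv₁ = v_p − v_c1 = 13120 m/s.
At r₂: circular v_c2 = √(μ/r₂) = 6983 m/s; transfer-aphelion v_a = √[μ(2/r₂ − 1/a_t)] = 1984 m/s.
Δv₂ = v_c2 − v_a = 4999 m/s.
Total Δv = Δv₁ + Δv₂ = 18120 m/s = 18.12 km/s.

Δv_total ≈ 18.1 km/s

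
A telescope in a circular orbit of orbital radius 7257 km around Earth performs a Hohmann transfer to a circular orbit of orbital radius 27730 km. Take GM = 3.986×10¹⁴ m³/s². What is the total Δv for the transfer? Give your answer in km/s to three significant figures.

r₁ = 7257 km = 7.257×10⁶ m.
r₂ = 27730 km = 2.773×10⁷ m.
Transfer ellipse a_t = (r₁ + r₂)/2 = 1.749×10⁷ m.
At r₁: circular v_c1 = √(μ/r₁) = 7411 m/s; transfer-perigee v_p = √[μ(2/r₁ − 1/a_t)] = 9331 m/s.
Δv₁ = v_p − v_c1 = 1920 m/s.
At r₂: circular v_c2 = √(μ/r₂) = 3791 m/s; transfer-apogee v_a = √[μ(2/r₂ − 1/a_t)] = 2442 m/s.
Δv₂ = v_c2 − v_a = 1349 m/s.
Total Δv = Δv₁ + Δv₂ = 3269 m/s = 3.269 km/s.

Δv_total ≈ 3.27 km/s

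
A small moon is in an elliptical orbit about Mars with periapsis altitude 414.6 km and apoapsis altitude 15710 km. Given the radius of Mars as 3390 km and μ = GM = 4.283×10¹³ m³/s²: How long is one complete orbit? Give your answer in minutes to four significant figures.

r_p = 3390 + 414.6 = 3804.6 km = 3.8046×10⁶ m.
r_a = 3390 + 15710 = 19100 km = 1.9100×10⁷ m.
Semi-major axis a = (r_p + r_a)/2 = (3804.6 + 19100)/2 = 11452 km = 1.145×10⁷ m.
By Kepler's third law T = 2π√(a³/μ) = 2π × 5.922×10³ = 3.721×10⁴ s.
= 620.1 minutes.

T ≈ 620.1 minutes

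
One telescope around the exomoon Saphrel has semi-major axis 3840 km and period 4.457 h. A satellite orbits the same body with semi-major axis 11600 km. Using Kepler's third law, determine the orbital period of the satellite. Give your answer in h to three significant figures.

T₂ ≈ 23.4 h

Kepler's third law: T² ∝ a³, so T₂ = T₁ (a₂/a₁)^(3/2).
a₂/a₁ = 3.021, (a₂/a₁)^(3/2) = 5.250.
T₂ = 4.457 × 5.250 = 23.40 h.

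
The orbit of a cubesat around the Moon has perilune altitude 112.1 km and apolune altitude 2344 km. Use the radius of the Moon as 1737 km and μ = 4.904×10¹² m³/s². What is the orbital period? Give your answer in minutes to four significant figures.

r_p = 1737 + 112.1 = 1849.1 km = 1.8491×10⁶ m.
r_a = 1737 + 2344 = 4081.0 km = 4.0810×10⁶ m.
Semi-major axis a = (r_p + r_a)/2 = (1849.1 + 4081.0)/2 = 2965.1 km = 2.965×10⁶ m.
By Kepler's third law T = 2π√(a³/μ) = 2π × 2.306×10³ = 1.449×10⁴ s.
= 241.4 minutes.

T ≈ 241.4 minutes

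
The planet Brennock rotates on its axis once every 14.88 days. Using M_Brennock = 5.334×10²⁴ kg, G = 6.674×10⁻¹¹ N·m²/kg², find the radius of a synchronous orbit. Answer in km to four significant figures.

r_sync ≈ 2.461×10⁵ km

μ = GM = 6.674×10⁻¹¹ × 5.334×10²⁴ = 3.560×10¹⁴ m³/s².
T = 14.88 days = 1.286×10⁶ s.
A synchronous orbit has period T, so by Kepler's third law a = (μT²/4π²)^(1/3).
μT²/4π² = 3.560×10¹⁴ × (1.286×10⁶)² / 39.48 = 1.490×10²⁵ m³.
a = 2.461×10⁸ m = 2.4610×10⁵ km.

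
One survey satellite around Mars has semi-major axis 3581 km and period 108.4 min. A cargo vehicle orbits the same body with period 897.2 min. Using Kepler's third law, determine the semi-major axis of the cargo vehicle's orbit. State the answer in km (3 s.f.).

a₂ ≈ 14700 km

Kepler's third law: a³ ∝ T², so a₂ = a₁ (T₂/T₁)^(2/3).
T₂/T₁ = 8.277, (T₂/T₁)^(2/3) = 4.092.
a₂ = 3581 × 4.092 = 14650 km.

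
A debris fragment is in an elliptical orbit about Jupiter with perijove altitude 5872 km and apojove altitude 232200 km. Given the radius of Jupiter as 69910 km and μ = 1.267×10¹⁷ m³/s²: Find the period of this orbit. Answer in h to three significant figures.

T ≈ 12.7 h

r_p = 69910 + 5872 = 75782 km = 7.5782×10⁷ m.
r_a = 69910 + 232200 = 302110 km = 3.0211×10⁸ m.
Semi-major axis a = (r_p + r_a)/2 = (75782 + 3.0211×10⁵)/2 = 1.8895×10⁵ km = 1.889×10⁸ m.
By Kepler's third law T = 2π√(a³/μ) = 2π × 7.297×10³ = 4.585×10⁴ s.
= 12.73 h.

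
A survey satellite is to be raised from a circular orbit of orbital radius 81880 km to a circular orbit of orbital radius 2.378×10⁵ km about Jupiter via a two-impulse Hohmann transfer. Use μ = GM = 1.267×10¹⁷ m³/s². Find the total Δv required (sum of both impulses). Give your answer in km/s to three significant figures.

Δv_total ≈ 15.2 km/s

r₁ = 81880 km = 8.188×10⁷ m.
r₂ = 2.378×10⁵ km = 2.378×10⁸ m.
Transfer ellipse a_t = (r₁ + r₂)/2 = 1.598×10⁸ m.
At r₁: circular v_c1 = √(μ/r₁) = 39340 m/s; transfer-perijove v_p = √[μ(2/r₁ − 1/a_t)] = 47980 m/s.
Δv₁ = v_p − v_c1 = 8643 m/s.
At r₂: circular v_c2 = √(μ/r₂) = 23080 m/s; transfer-apojove v_a = √[μ(2/r₂ − 1/a_t)] = 16520 m/s.
Δv₂ = v_c2 − v_a = 6562 m/s.
Total Δv = Δv₁ + Δv₂ = 15210 m/s = 15.21 km/s.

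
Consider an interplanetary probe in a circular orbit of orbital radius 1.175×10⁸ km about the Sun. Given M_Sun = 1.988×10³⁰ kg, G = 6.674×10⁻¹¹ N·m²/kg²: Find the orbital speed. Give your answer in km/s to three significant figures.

μ = GM = 6.674×10⁻¹¹ × 1.988×10³⁰ = 1.327×10²⁰ m³/s².
r = 1.175×10⁸ km = 1.175×10¹¹ m.
For a circular orbit v = √(μ/r) = √(1.327×10²⁰ / 1.175×10¹¹) = √(1.129×10⁹) = 33600 m/s.
That is 33.60 km/s.

v ≈ 33.6 km/s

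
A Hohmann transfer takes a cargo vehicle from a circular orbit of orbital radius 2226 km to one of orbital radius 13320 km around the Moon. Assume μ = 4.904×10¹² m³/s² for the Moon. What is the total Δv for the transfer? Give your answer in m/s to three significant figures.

Δv_total ≈ 741 m/s

r₁ = 2226 km = 2.226×10⁶ m.
r₂ = 13320 km = 1.332×10⁷ m.
Transfer ellipse a_t = (r₁ + r₂)/2 = 7.773×10⁶ m.
At r₁: circular v_c1 = √(μ/r₁) = 1484 m/s; transfer-perilune v_p = √[μ(2/r₁ − 1/a_t)] = 1943 m/s.
Δv₁ = v_p − v_c1 = 458.7 m/s.
At r₂: circular v_c2 = √(μ/r₂) = 606.8 m/s; transfer-apolune v_a = √[μ(2/r₂ − 1/a_t)] = 324.7 m/s.
Δv₂ = v_c2 − v_a = 282.1 m/s.
Total Δv = Δv₁ + Δv₂ = 740.8 m/s.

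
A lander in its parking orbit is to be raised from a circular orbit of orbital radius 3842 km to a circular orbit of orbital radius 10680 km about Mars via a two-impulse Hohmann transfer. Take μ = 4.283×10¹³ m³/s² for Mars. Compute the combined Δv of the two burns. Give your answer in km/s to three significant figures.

r₁ = 3842 km = 3.842×10⁶ m.
r₂ = 10680 km = 1.068×10⁷ m.
Transfer ellipse a_t = (r₁ + r₂)/2 = 7.261×10⁶ m.
At r₁: circular v_c1 = √(μ/r₁) = 3339 m/s; transfer-periapsis v_p = √[μ(2/r₁ − 1/a_t)] = 4049 m/s.
Δv₁ = v_p − v_c1 = 710.5 m/s.
At r₂: circular v_c2 = √(μ/r₂) = 2003 m/s; transfer-apoapsis v_a = √[μ(2/r₂ − 1/a_t)] = 1457 m/s.
Δv₂ = v_c2 − v_a = 545.9 m/s.
Total Δv = Δv₁ + Δv₂ = 1256 m/s = 1.256 km/s.

Δv_total ≈ 1.26 km/s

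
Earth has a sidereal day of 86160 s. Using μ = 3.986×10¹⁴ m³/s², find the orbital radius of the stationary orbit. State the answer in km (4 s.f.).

A synchronous orbit has period T, so by Kepler's third law a = (μT²/4π²)^(1/3).
μT²/4π² = 3.986×10¹⁴ × (8.616×10⁴)² / 39.48 = 7.495×10²² m³.
a = 4.216×10⁷ m = 42163 km.

r_sync ≈ 42160 km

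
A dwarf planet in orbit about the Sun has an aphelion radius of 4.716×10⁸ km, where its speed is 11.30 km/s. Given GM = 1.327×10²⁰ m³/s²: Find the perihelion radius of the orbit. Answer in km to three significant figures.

perihelion radius ≈ 1.38×10⁸ km

r_a = 4.716×10¹¹ m.
Specific energy ε = v²/2 − μ/r = -2.175×10⁸ J/kg, so a = −μ/(2ε) = 3.050×10¹¹ m.
The apsides satisfy r_p + r_a = 2a, so the perihelion radius is 2a − r_a = 1.384×10¹¹ m = 1.3841×10⁸ km.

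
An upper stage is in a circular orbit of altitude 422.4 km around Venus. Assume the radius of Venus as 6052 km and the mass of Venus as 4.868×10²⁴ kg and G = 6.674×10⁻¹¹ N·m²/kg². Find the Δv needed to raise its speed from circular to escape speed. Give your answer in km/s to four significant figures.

μ = GM = 6.674×10⁻¹¹ × 4.868×10²⁴ = 3.249×10¹⁴ m³/s².
r = 6052 + 422.4 = 6474.4 km = 6.4744×10⁶ m.
Circular speed v_c = √(μ/r) = 7084 m/s.
Escape speed v_esc = √(2μ/r) = √2 × v_c = 10020 m/s.
Δv = v_esc − v_c = 2934 m/s = 2.934 km/s.

Δv ≈ 2.934 km/s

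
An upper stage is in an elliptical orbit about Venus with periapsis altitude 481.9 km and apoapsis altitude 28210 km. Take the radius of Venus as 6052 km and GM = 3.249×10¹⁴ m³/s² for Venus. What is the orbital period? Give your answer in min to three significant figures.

r_p = 6052 + 481.9 = 6533.9 km = 6.5339×10⁶ m.
r_a = 6052 + 28210 = 34262 km = 3.4262×10⁷ m.
Semi-major axis a = (r_p + r_a)/2 = (6533.9 + 34262)/2 = 20398 km = 2.040×10⁷ m.
By Kepler's third law T = 2π√(a³/μ) = 2π × 5.111×10³ = 3.211×10⁴ s.
= 535.2 min.

T ≈ 535 min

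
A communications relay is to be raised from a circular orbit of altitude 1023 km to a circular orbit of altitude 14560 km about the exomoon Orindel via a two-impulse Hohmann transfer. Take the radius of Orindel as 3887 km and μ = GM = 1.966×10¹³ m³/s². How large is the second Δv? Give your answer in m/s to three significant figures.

r₁ = 3887 + 1023 = 4910.0 km = 4.9100×10⁶ m.
r₂ = 3887 + 14560 = 18447 km = 1.8447×10⁷ m.
Transfer ellipse a_t = (r₁ + r₂)/2 = 1.168×10⁷ m.
At r₁: circular v_c1 = √(μ/r₁) = 2001 m/s; transfer-periapsis v_p = √[μ(2/r₁ − 1/a_t)] = 2515 m/s.
At r₂: circular v_c2 = √(μ/r₂) = 1032 m/s; transfer-apoapsis v_a = √[μ(2/r₂ − 1/a_t)] = 669.4 m/s.
Δv₂ = v_c2 − v_a = 363.0 m/s.

Δv ≈ 363 m/s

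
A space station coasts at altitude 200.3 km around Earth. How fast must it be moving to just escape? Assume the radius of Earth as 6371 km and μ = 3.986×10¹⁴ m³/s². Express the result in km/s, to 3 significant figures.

r = 6371 + 200.3 = 6571.3 km = 6.5713×10⁶ m.
Escape speed v_esc = √(2μ/r) = √(2 × 3.986×10¹⁴ / 6.571×10⁶) = √(1.213×10⁸) = 11010 m/s.
= 11.01 km/s.

v_esc ≈ 11.0 km/s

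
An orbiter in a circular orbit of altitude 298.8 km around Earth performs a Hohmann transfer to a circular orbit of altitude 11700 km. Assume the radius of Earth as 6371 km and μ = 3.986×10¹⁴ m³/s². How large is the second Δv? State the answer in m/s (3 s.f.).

Δv ≈ 1250 m/s

r₁ = 6371 + 298.8 = 6669.8 km = 6.6698×10⁶ m.
r₂ = 6371 + 11700 = 18071 km = 1.8071×10⁷ m.
Transfer ellipse a_t = (r₁ + r₂)/2 = 1.237×10⁷ m.
At r₁: circular v_c1 = √(μ/r₁) = 7731 m/s; transfer-perigee v_p = √[μ(2/r₁ − 1/a_t)] = 9344 m/s.
At r₂: circular v_c2 = √(μ/r₂) = 4697 m/s; transfer-apogee v_a = √[μ(2/r₂ − 1/a_t)] = 3449 m/s.
Δv₂ = v_c2 − v_a = 1248 m/s.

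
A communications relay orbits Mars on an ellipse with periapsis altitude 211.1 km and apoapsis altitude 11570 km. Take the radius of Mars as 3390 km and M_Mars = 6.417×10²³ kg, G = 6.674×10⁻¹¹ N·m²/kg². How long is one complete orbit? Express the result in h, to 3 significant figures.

μ = GM = 6.674×10⁻¹¹ × 6.417×10²³ = 4.283×10¹³ m³/s².
r_p = 3390 + 211.1 = 3601.1 km = 3.6011×10⁶ m.
r_a = 3390 + 11570 = 14960 km = 1.4960×10⁷ m.
Semi-major axis a = (r_p + r_a)/2 = (3601.1 + 14960)/2 = 9280.5 km = 9.281×10⁶ m.
By Kepler's third law T = 2π√(a³/μ) = 2π × 4.320×10³ = 2.714×10⁴ s.
= 7.540 h.

T ≈ 7.54 h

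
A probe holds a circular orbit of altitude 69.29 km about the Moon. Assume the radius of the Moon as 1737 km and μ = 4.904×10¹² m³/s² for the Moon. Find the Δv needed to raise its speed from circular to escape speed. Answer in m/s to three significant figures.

r = 1737 + 69.29 = 1806.3 km = 1.8063×10⁶ m.
Circular speed v_c = √(μ/r) = 1648 m/s.
Escape speed v_esc = √(2μ/r) = √2 × v_c = 2330 m/s.
Δv = v_esc − v_c = 682.5 m/s.

Δv ≈ 683 m/s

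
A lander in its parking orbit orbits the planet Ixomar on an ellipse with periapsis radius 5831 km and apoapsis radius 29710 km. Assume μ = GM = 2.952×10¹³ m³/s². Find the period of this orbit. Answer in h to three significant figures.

Semi-major axis a = (r_p + r_a)/2 = (5831.0 + 29710)/2 = 17770 km = 1.777×10⁷ m.
By Kepler's third law T = 2π√(a³/μ) = 2π × 1.379×10⁴ = 8.663×10⁴ s.
= 24.06 h.

T ≈ 24.1 h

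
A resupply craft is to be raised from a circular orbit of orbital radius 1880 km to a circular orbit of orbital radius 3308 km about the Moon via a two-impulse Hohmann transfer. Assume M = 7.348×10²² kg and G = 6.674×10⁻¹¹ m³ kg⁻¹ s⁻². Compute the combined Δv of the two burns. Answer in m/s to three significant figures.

Δv_total ≈ 390 m/s

μ = GM = 6.674×10⁻¹¹ × 7.348×10²² = 4.904×10¹² m³/s².
r₁ = 1880 km = 1.880×10⁶ m.
r₂ = 3308 km = 3.308×10⁶ m.
Transfer ellipse a_t = (r₁ + r₂)/2 = 2.594×10⁶ m.
At r₁: circular v_c1 = √(μ/r₁) = 1615 m/s; transfer-perilune v_p = √[μ(2/r₁ − 1/a_t)] = 1824 m/s.
Δv₁ = v_p − v_c1 = 208.8 m/s.
At r₂: circular v_c2 = √(μ/r₂) = 1218 m/s; transfer-apolune v_a = √[μ(2/r₂ − 1/a_t)] = 1037 m/s.
Δv₂ = v_c2 − v_a = 181.0 m/s.
Total Δv = Δv₁ + Δv₂ = 389.8 m/s.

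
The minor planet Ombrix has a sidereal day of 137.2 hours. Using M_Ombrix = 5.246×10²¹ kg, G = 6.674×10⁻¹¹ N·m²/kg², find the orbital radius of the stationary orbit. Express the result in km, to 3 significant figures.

μ = GM = 6.674×10⁻¹¹ × 5.246×10²¹ = 3.501×10¹¹ m³/s².
T = 137.2 hours = 4.939×10⁵ s.
A synchronous orbit has period T, so by Kepler's third law a = (μT²/4π²)^(1/3).
μT²/4π² = 3.501×10¹¹ × (4.939×10⁵)² / 39.48 = 2.164×10²¹ m³.
a = 1.293×10⁷ m = 12934 km.

r_sync ≈ 12900 km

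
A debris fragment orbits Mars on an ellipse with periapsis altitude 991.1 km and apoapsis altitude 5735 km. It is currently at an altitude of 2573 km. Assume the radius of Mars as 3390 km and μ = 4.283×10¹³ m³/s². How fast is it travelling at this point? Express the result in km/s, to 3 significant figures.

r_p = 3390 + 991.1 = 4381.1 km = 4.3811×10⁶ m.
r_a = 3390 + 5735 = 9125.0 km = 9.1250×10⁶ m.
r = 3390 + 2573 = 5963.0 km = 5.963×10⁶ m.
Semi-major axis a = (r_p + r_a)/2 = 6753.1 km = 6.753×10⁶ m.
Vis-viva: v² = μ(2/r − 1/a) = 4.283×10¹³ × (3.354×10⁻⁷ − 1.481×10⁻⁷) = 8.023×10⁶ m²/s².
v = 2832 m/s = 2.832 km/s.

v ≈ 2.83 km/s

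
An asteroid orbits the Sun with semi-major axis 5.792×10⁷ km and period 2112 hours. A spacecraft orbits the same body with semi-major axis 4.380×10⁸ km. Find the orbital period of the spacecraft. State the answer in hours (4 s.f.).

Kepler's third law: T² ∝ a³, so T₂ = T₁ (a₂/a₁)^(3/2).
a₂/a₁ = 7.562, (a₂/a₁)^(3/2) = 20.80.
T₂ = 2112 × 20.80 = 43920 hours.

T₂ ≈ 43920 hours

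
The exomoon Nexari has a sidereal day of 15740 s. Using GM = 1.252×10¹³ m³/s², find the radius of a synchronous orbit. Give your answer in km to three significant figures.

r_sync ≈ 4280 km

A synchronous orbit has period T, so by Kepler's third law a = (μT²/4π²)^(1/3).
μT²/4π² = 1.252×10¹³ × (1.574×10⁴)² / 39.48 = 7.857×10¹⁹ m³.
a = 4.283×10⁶ m = 4283.0 km.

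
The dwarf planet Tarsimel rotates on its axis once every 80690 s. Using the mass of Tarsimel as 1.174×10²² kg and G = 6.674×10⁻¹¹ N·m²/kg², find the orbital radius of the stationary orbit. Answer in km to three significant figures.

r_sync ≈ 5060 km

μ = GM = 6.674×10⁻¹¹ × 1.174×10²² = 7.835×10¹¹ m³/s².
A synchronous orbit has period T, so by Kepler's third law a = (μT²/4π²)^(1/3).
μT²/4π² = 7.835×10¹¹ × (8.069×10⁴)² / 39.48 = 1.292×10²⁰ m³.
a = 5.056×10⁶ m = 5055.7 km.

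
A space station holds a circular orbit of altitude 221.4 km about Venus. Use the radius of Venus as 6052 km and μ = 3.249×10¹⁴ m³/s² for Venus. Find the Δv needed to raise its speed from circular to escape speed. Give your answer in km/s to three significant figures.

r = 6052 + 221.4 = 6273.4 km = 6.2734×10⁶ m.
Circular speed v_c = √(μ/r) = 7197 m/s.
Escape speed v_esc = √(2μ/r) = √2 × v_c = 10180 m/s.
Δv = v_esc − v_c = 2981 m/s = 2.981 km/s.

Δv ≈ 2.98 km/s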